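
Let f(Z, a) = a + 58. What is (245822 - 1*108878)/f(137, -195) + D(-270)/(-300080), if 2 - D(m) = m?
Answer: -2568387049/2569435 ≈ -999.59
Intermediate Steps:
f(Z, a) = 58 + a
D(m) = 2 - m
(245822 - 1*108878)/f(137, -195) + D(-270)/(-300080) = (245822 - 1*108878)/(58 - 195) + (2 - 1*(-270))/(-300080) = (245822 - 108878)/(-137) + (2 + 270)*(-1/300080) = 136944*(-1/137) + 272*(-1/300080) = -136944/137 - 17/18755 = -2568387049/2569435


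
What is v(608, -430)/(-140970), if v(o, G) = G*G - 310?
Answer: -6153/4699 ≈ -1.3094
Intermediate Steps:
v(o, G) = -310 + G² (v(o, G) = G² - 310 = -310 + G²)
v(608, -430)/(-140970) = (-310 + (-430)²)/(-140970) = (-310 + 184900)*(-1/140970) = 184590*(-1/140970) = -6153/4699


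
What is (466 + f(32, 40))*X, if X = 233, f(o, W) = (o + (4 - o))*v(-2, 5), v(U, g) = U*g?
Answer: 99258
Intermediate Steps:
f(o, W) = -40 (f(o, W) = (o + (4 - o))*(-2*5) = 4*(-10) = -40)
(466 + f(32, 40))*X = (466 - 40)*233 = 426*233 = 99258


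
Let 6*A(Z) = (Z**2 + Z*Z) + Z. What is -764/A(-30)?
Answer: -764/295 ≈ -2.5898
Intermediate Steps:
A(Z) = Z**2/3 + Z/6 (A(Z) = ((Z**2 + Z*Z) + Z)/6 = ((Z**2 + Z**2) + Z)/6 = (2*Z**2 + Z)/6 = (Z + 2*Z**2)/6 = Z**2/3 + Z/6)
-764/A(-30) = -764*(-1/(5*(1 + 2*(-30)))) = -764*(-1/(5*(1 - 60))) = -764/((1/6)*(-30)*(-59)) = -764/295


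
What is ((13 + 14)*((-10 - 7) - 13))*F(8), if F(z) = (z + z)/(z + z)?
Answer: -810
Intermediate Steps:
F(z) = 1 (F(z) = (2*z)/((2*z)) = (2*z)*(1/(2*z)) = 1)
((13 + 14)*((-10 - 7) - 13))*F(8) = ((13 + 14)*((-10 - 7) - 13))*1 = (27*(-17 - 13))*1 = (27*(-30))*1 = -810*1 = -810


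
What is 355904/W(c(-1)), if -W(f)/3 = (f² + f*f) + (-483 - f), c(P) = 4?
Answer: 355904/1365 ≈ 260.74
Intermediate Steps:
W(f) = 1449 - 6*f² + 3*f (W(f) = -3*((f² + f*f) + (-483 - f)) = -3*((f² + f²) + (-483 - f)) = -3*(2*f² + (-483 - f)) = -3*(-483 - f + 2*f²) = 1449 - 6*f² + 3*f)
355904/W(c(-1)) = 355904/(1449 - 6*4² + 3*4) = 355904/(1449 - 6*16 + 12) = 355904/(1449 - 96 + 12) = 355904/1365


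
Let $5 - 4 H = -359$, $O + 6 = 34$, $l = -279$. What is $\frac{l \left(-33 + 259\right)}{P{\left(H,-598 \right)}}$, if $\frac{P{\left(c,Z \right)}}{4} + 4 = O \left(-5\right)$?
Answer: $\frac{3503}{32} \approx 109.47$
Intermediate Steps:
$O = 28$ ($O = -6 + 34 = 28$)
$H = 91$ ($H = \frac{5}{4} - - \frac{359}{4} = \frac{5}{4} + \frac{359}{4} = 91$)
$P{\left(c,Z \right)} = -576$ ($P{\left(c,Z \right)} = -16 + 4 \cdot 28 \left(-5\right) = -16 + 4 \left(-140\right) = -16 - 560 = -576$)
$\frac{l \left(-33 + 259\right)}{P{\left(H,-598 \right)}} = \frac{\left(-279\right) \left(-33 + 259\right)}{-576} = \left(-279\right) 226 \left(- \frac{1}{576}\right) = \left(-63054\right) \left(- \frac{1}{576}\right) = \frac{3503}{32}$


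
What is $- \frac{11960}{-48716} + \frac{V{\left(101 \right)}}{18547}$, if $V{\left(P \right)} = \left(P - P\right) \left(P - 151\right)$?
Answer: $\frac{2990}{12179} \approx 0.2455$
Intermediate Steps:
$V{\left(P \right)} = 0$ ($V{\left(P \right)} = 0 \left(-151 + P\right) = 0$)
$- \frac{11960}{-48716} + \frac{V{\left(101 \right)}}{18547} = - \frac{11960}{-48716} + \frac{0}{18547} = \left(-11960\right) \left(- \frac{1}{48716}\right) + 0 \cdot \frac{1}{18547} = \frac{2990}{12179} + 0 = \frac{2990}{12179}$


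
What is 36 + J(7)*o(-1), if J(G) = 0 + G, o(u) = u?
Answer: 29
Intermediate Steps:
J(G) = G
36 + J(7)*o(-1) = 36 + 7*(-1) = 36 - 7 = 29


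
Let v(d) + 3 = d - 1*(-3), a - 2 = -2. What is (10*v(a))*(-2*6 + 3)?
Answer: 0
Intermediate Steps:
a = 0 (a = 2 - 2 = 0)
v(d) = d (v(d) = -3 + (d - 1*(-3)) = -3 + (d + 3) = -3 + (3 + d) = d)
(10*v(a))*(-2*6 + 3) = (10*0)*(-2*6 + 3) = 0*(-12 + 3) = 0*(-9) = 0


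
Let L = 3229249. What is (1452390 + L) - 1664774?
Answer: 3016865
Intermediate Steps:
(1452390 + L) - 1664774 = (1452390 + 3229249) - 1664774 = 4681639 - 1664774 = 3016865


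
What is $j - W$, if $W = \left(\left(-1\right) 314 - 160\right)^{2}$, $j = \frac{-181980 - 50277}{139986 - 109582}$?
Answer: $- \frac{6831281361}{30404} \approx -2.2468 \cdot 10^{5}$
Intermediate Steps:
$j = - \frac{232257}{30404} \approx -7.639$
$W = 224676$ ($W = \left(-314 - 160\right)^{2} = \left(-474\right)^{2} = 224676$)
$j - W = - \frac{232257}{30404} - 224676 = - \frac{6831281361}{30404}$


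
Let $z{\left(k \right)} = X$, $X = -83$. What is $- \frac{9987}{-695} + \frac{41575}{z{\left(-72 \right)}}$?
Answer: $- \frac{28065704}{57685} \approx -486.53$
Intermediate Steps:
$z{\left(k \right)} = -83$
$- \frac{9987}{-695} + \frac{41575}{z{\left(-72 \right)}} = - \frac{9987}{-695} + \frac{41575}{-83} = \left(-9987\right) \left(- \frac{1}{695}\right) + 41575 \left(- \frac{1}{83}\right) = \frac{9987}{695} - \frac{41575}{83} = - \frac{28065704}{57685}$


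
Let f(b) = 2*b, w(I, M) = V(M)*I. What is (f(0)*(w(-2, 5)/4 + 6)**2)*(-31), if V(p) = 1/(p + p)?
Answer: 0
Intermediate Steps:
V(p) = 1/(2*p)
w(I, M) = I/(2*M) (w(I, M) = (1/(2*M))*I = I/(2*M))
(f(0)*(w(-2, 5)/4 + 6)**2)*(-31) = ((2*0)*(((1/2)*(-2)/5)/4 + 6)**2)*(-31) = (0*(((1/2)*(-2)*(1/5))*(1/4) + 6)**2)*(-31) = (0*(-1/5*1/4 + 6)**2)*(-31) = (0*(-1/20 + 6)**2)*(-31) = (0*(119/20)**2)*(-31) = (0*(14161/400))*(-31) = 0*(-31) = 0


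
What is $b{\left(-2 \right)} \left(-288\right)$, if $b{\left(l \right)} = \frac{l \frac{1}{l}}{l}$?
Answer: $144$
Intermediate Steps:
$b{\left(l \right)} = \frac{1}{l}$ ($b{\left(l \right)} = 1 \frac{1}{l} = \frac{1}{l}$)
$b{\left(-2 \right)} \left(-288\right) = \frac{1}{-2} \left(-288\right) = \left(- \frac{1}{2}\right) \left(-288\right) = 144$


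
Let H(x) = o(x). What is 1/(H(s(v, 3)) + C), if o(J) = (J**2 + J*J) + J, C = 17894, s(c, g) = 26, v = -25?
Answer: 1/19272 ≈ 5.1889e-5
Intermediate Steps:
o(J) = J + 2*J**2 (o(J) = (J**2 + J**2) + J = 2*J**2 + J = J + 2*J**2)
H(x) = x*(1 + 2*x)
1/(H(s(v, 3)) + C) = 1/(26*(1 + 2*26) + 17894) = 1/(26*(1 + 52) + 17894) = 1/(26*53 + 17894) = 1/(1378 + 17894) = 1/19272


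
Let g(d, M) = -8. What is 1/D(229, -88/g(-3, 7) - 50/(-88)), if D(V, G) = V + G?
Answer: 44/10585 ≈ 0.0041568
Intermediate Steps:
D(V, G) = G + V
1/D(229, -88/g(-3, 7) - 50/(-88)) = 1/((-88/(-8) - 50/(-88)) + 229) = 1/((-88*(-⅛) - 50*(-1/88)) + 229) = 1/((11 + 25/44) + 229) = 1/(509/44 + 229) = 1/(10585/44) = 44/10585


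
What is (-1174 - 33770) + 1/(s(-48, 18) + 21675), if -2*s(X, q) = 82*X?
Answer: -826180991/23643 ≈ -34944.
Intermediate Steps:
s(X, q) = -41*X
(-1174 - 33770) + 1/(s(-48, 18) + 21675) = (-1174 - 33770) + 1/(-41*(-48) + 21675) = -34944 + 1/(1968 + 21675) = -34944 + 1/23643 = -826180991/23643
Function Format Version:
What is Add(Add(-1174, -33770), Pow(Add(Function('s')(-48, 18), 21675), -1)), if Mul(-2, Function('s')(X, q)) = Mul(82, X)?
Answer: Rational(-826180991, 23643) ≈ -34944.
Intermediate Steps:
Function('s')(X, q) = Mul(-41, X) (Function('s')(X, q) = Mul(Rational(-1, 2), Mul(82, X)) = Mul(-41, X))
Add(Add(-1174, -33770), Pow(Add(Function('s')(-48, 18), 21675), -1)) = Add(Add(-1174, -33770), Pow(Add(Mul(-41, -48), 21675), -1)) = Add(-34944, Pow(Add(1968, 21675), -1)) = Add(-34944, Pow(23643, -1)) = Add(-34944, Rational(1, 23643)) = Rational(-826180991, 23643)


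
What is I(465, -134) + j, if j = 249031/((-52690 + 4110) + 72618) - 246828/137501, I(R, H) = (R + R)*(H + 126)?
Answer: -3508963440379/472178434 ≈ -7431.4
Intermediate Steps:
I(R, H) = 2*R*(126 + H) (I(R, H) = (2*R)*(126 + H) = 2*R*(126 + H))
j = 4044108581/472178434 (j = 249031/(-48580 + 72618) - 246828*1/137501 = 249031/24038 - 246828/137501 = 4044108581/472178434 ≈ 8.5648)
I(465, -134) + j = 2*465*(126 - 134) + 4044108581/472178434 = 2*465*(-8) + 4044108581/472178434 = -7440 + 4044108581/472178434 = -3508963440379/472178434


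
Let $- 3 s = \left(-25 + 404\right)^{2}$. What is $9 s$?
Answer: $-430923$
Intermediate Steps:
$s = - \frac{143641}{3}$ ($s = - \frac{\left(-25 + 404\right)^{2}}{3} = - \frac{379^{2}}{3} = \left(- \frac{1}{3}\right) 143641 = - \frac{143641}{3} \approx -47880.0$)
$9 s = 9 \left(- \frac{143641}{3}\right) = -430923$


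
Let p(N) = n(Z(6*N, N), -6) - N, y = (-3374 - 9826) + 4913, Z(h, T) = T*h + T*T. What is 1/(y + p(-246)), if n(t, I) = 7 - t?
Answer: -1/431646 ≈ -2.3167e-6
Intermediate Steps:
Z(h, T) = T² + T*h (Z(h, T) = T*h + T² = T² + T*h)
y = -8287 (y = -13200 + 4913 = -8287)
p(N) = 7 - N - 7*N² (p(N) = (7 - N*(N + 6*N)) - N = (7 - N*7*N) - N = (7 - 7*N²) - N = 7 - N - 7*N²)
1/(y + p(-246)) = 1/(-8287 + (7 - 1*(-246) - 7*(-246)²)) = 1/(-8287 + (7 + 246 - 7*60516)) = 1/(-8287 + (7 + 246 - 423612)) = 1/(-8287 - 423359) = 1/(-431646) = -1/431646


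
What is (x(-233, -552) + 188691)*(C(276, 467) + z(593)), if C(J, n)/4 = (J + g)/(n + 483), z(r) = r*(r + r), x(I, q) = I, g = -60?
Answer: 62957595293756/475 ≈ 1.3254e+11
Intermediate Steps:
z(r) = 2*r² (z(r) = r*(2*r) = 2*r²)
C(J, n) = 4*(-60 + J)/(483 + n) (C(J, n) = 4*((J - 60)/(n + 483)) = 4*((-60 + J)/(483 + n)) = 4*(-60 + J)/(483 + n))
(x(-233, -552) + 188691)*(C(276, 467) + z(593)) = (-233 + 188691)*(4*(-60 + 276)/(483 + 467) + 2*593²) = 188458*(4*216/950 + 2*351649) = 188458*(4*(1/950)*216 + 703298) = 188458*(432/475 + 703298) = 188458*(334066982/475) = 62957595293756/475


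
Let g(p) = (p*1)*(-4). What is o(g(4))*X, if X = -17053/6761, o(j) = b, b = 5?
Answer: -85265/6761 ≈ -12.611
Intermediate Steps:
g(p) = -4*p (g(p) = p*(-4) = -4*p)
o(j) = 5
X = -17053/6761 (X = -17053*1/6761 = -17053/6761 ≈ -2.5223)
o(g(4))*X = 5*(-17053/6761) = -85265/6761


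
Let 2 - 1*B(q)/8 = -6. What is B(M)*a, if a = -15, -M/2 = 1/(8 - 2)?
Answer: -960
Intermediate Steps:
M = -1/3 (M = -2/(8 - 2) = -2/6 = -2*1/6 = -1/3 ≈ -0.33333)
B(q) = 64 (B(q) = 16 - 8*(-6) = 16 + 48 = 64)
B(M)*a = 64*(-15) = -960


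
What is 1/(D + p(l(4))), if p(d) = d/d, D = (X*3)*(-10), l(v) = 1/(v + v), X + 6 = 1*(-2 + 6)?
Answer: 1/61 ≈ 0.016393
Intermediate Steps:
X = -2 (X = -6 + 1*(-2 + 6) = -6 + 1*4 = -6 + 4 = -2)
l(v) = 1/(2*v)
D = 60 (D = -2*3*(-10) = -6*(-10) = 60)
p(d) = 1
1/(D + p(l(4))) = 1/(60 + 1) = 1/61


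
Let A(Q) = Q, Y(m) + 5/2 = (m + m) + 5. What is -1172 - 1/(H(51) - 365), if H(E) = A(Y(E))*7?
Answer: -859078/733 ≈ -1172.0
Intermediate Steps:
Y(m) = 5/2 + 2*m (Y(m) = -5/2 + ((m + m) + 5) = -5/2 + (2*m + 5) = -5/2 + (5 + 2*m) = 5/2 + 2*m)
H(E) = 35/2 + 14*E (H(E) = (5/2 + 2*E)*7 = 35/2 + 14*E)
-1172 - 1/(H(51) - 365) = -1172 - 1/((35/2 + 14*51) - 365) = -1172 - 1/((35/2 + 714) - 365) = -1172 - 1/(1463/2 - 365) = -1172 - 1/733/2 = -1172 - 1*2/733 = -1172 - 2/733 = -859078/733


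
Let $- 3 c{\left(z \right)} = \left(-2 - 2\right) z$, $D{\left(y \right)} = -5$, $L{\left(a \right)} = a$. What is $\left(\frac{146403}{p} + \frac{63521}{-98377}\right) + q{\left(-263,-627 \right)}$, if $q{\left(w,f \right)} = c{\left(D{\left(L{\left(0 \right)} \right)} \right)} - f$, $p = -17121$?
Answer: $\frac{1029345029107}{1684312617} \approx 611.14$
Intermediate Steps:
$c{\left(z \right)} = \frac{4 z}{3}$ ($c{\left(z \right)} = - \frac{\left(-2 - 2\right) z}{3} = - \frac{\left(-4\right) z}{3} = \frac{4 z}{3}$)
$q{\left(w,f \right)} = - \frac{20}{3} - f$ ($q{\left(w,f \right)} = \frac{4}{3} \left(-5\right) - f = - \frac{20}{3} - f$)
$\left(\frac{146403}{p} + \frac{63521}{-98377}\right) + q{\left(-263,-627 \right)} = \left(\frac{146403}{-17121} + \frac{63521}{-98377}\right) - - \frac{1861}{3} = \left(146403 \left(- \frac{1}{17121}\right) + 63521 \left(- \frac{1}{98377}\right)\right) + \left(- \frac{20}{3} + 627\right) = \left(- \frac{48801}{5707} - \frac{63521}{98377}\right) + \frac{1861}{3} = - \frac{5163410324}{561437539} + \frac{1861}{3} = \frac{1029345029107}{1684312617}$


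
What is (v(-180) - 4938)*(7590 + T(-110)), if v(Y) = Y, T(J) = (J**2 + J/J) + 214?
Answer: -101873790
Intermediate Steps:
T(J) = 215 + J**2 (T(J) = (J**2 + 1) + 214 = (1 + J**2) + 214 = 215 + J**2)
(v(-180) - 4938)*(7590 + T(-110)) = (-180 - 4938)*(7590 + (215 + (-110)**2)) = -5118*(7590 + (215 + 12100)) = -5118*(7590 + 12315) = -5118*19905 = -101873790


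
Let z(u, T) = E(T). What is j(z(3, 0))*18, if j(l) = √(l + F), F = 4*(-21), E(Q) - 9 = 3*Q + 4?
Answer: 18*I*√71 ≈ 151.67*I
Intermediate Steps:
E(Q) = 13 + 3*Q (E(Q) = 9 + (3*Q + 4) = 9 + (4 + 3*Q) = 13 + 3*Q)
z(u, T) = 13 + 3*T
F = -84
j(l) = √(-84 + l) (j(l) = √(l - 84) = √(-84 + l))
j(z(3, 0))*18 = √(-84 + (13 + 3*0))*18 = √(-84 + (13 + 0))*18 = √(-84 + 13)*18 = √(-71)*18 = (I*√71)*18 = 18*I*√71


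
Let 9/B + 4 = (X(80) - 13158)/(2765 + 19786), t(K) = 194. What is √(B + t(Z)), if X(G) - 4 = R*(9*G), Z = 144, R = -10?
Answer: √2348837103494/110558 ≈ 13.862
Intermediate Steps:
X(G) = 4 - 90*G
B = -202959/110558 (B = 9/(-4 + ((4 - 90*80) - 13158)/(2765 + 19786)) = 9/(-4 + ((4 - 7200) - 13158)/22551) = 9/(-4 + (-7196 - 13158)*(1/22551)) = 9/(-4 - 20354*1/22551) = 9/(-4 - 20354/22551) = 9/(-110558/22551) = 9*(-22551/110558) = -202959/110558 ≈ -1.8358)
√(B + t(Z)) = √(-202959/110558 + 194) = √(21245293/110558) = √2348837103494/110558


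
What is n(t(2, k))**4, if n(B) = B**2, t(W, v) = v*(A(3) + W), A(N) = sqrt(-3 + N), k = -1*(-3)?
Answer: 1679616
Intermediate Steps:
k = 3
t(W, v) = W*v (t(W, v) = v*(sqrt(-3 + 3) + W) = v*(sqrt(0) + W) = v*(0 + W) = v*W = W*v)
n(t(2, k))**4 = ((2*3)**2)**4 = (6**2)**4 = 36**4 = 1679616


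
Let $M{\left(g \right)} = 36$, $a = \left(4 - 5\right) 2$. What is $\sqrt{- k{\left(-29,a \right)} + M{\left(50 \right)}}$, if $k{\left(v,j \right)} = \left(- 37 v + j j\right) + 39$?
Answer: $6 i \sqrt{30} \approx 32.863 i$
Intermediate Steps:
$a = -2$ ($a = \left(-1\right) 2 = -2$)
$k{\left(v,j \right)} = 39 + j^{2} - 37 v$ ($k{\left(v,j \right)} = \left(- 37 v + j^{2}\right) + 39 = \left(j^{2} - 37 v\right) + 39 = 39 + j^{2} - 37 v$)
$\sqrt{- k{\left(-29,a \right)} + M{\left(50 \right)}} = \sqrt{- (39 + \left(-2\right)^{2} - -1073) + 36} = \sqrt{- (39 + 4 + 1073) + 36} = \sqrt{\left(-1\right) 1116 + 36} = \sqrt{-1116 + 36} = \sqrt{-1080} = 6 i \sqrt{30}$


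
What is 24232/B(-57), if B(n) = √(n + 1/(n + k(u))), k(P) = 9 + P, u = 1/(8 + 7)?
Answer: -12116*I*√29477562/20499 ≈ -3209.0*I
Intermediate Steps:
u = 1/15 ≈ 0.066667
B(n) = √(n + 1/(136/15 + n)) (B(n) = √(n + 1/(n + (9 + 1/15))) = √(n + 1/(n + 136/15)) = √(n + 1/(136/15 + n)))
24232/B(-57) = 24232/(√((15 - 57*(136 + 15*(-57)))/(136 + 15*(-57)))) = 24232/(√((15 - 57*(136 - 855))/(136 - 855))) = 24232/(√((15 - 57*(-719))/(-719))) = 24232/(√(-(15 + 40983)/719)) = 24232/(√(-1/719*40998)) = 24232/(√(-40998/719)) = 24232/((I*√29477562/719)) = 24232*(-I*√29477562/40998) = -12116*I*√29477562/20499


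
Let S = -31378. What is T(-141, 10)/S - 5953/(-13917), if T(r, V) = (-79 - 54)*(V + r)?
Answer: -55682657/436687626 ≈ -0.12751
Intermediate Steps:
T(r, V) = -133*V - 133*r (T(r, V) = -133*(V + r) = -133*V - 133*r)
T(-141, 10)/S - 5953/(-13917) = (-133*10 - 133*(-141))/(-31378) - 5953/(-13917) = (-1330 + 18753)*(-1/31378) - 5953*(-1/13917) = 17423*(-1/31378) + 5953/13917 = -17423/31378 + 5953/13917 = -55682657/436687626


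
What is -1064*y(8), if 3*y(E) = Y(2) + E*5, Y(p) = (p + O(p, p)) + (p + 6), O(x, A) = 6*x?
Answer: -65968/3 ≈ -21989.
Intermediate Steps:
Y(p) = 6 + 8*p (Y(p) = (p + 6*p) + (p + 6) = 7*p + (6 + p) = 6 + 8*p)
y(E) = 22/3 + 5*E/3 (y(E) = ((6 + 8*2) + E*5)/3 = ((6 + 16) + 5*E)/3 = (22 + 5*E)/3 = 22/3 + 5*E/3)
-1064*y(8) = -1064*(22/3 + (5/3)*8) = -1064*(22/3 + 40/3) = -1064*62/3 = -76*868/3 = -65968/3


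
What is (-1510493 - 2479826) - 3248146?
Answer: -7238465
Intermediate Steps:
(-1510493 - 2479826) - 3248146 = -3990319 - 3248146 = -7238465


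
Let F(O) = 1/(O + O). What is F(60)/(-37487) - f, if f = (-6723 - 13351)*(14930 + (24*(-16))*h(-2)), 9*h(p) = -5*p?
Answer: 1309675431735199/4498440 ≈ 2.9114e+8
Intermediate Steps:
h(p) = -5*p/9 (h(p) = (-5*p)/9 = -5*p/9)
F(O) = 1/(2*O)
f = -873419740/3 (f = (-6723 - 13351)*(14930 + (24*(-16))*(-5/9*(-2))) = -20074*(14930 - 384*10/9) = -20074*(14930 - 1280/3) = -20074*43510/3 = -873419740/3 ≈ -2.9114e+8)
F(60)/(-37487) - f = ((1/2)/60)/(-37487) - 1*(-873419740/3) = ((1/2)*(1/60))*(-1/37487) + 873419740/3 = (1/120)*(-1/37487) + 873419740/3 = -1/4498440 + 873419740/3 = 1309675431735199/4498440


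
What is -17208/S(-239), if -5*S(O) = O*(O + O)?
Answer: 180/239 ≈ 0.75314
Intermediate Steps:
S(O) = -2*O²/5 (S(O) = -O*(O + O)/5 = -O*2*O/5 = -2*O²/5)
-17208/S(-239) = -17208/((-⅖*(-239)²)) = -17208/((-⅖*57121)) = -17208/(-114242/5) = -17208*(-5/114242) = 180/239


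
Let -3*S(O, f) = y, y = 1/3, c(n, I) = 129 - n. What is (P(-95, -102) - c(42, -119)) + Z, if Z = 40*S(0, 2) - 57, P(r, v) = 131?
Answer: -157/9 ≈ -17.444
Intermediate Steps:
y = ⅓ ≈ 0.33333
S(O, f) = -⅑ (S(O, f) = -⅓*⅓ = -⅑)
Z = -553/9 (Z = 40*(-⅑) - 57 = -40/9 - 57 = -553/9 ≈ -61.444)
(P(-95, -102) - c(42, -119)) + Z = (131 - (129 - 1*42)) - 553/9 = (131 - (129 - 42)) - 553/9 = (131 - 1*87) - 553/9 = (131 - 87) - 553/9 = 44 - 553/9 = -157/9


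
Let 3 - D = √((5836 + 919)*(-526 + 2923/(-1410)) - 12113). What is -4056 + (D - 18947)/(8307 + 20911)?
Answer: -59263576/14609 - I*√284635994718/8239476 ≈ -4056.6 - 0.064751*I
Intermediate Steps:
D = 3 - I*√284635994718/282 (D = 3 - √((5836 + 919)*(-526 + 2923/(-1410)) - 12113) = 3 - √(6755*(-526 + 2923*(-1/1410)) - 12113) = 3 - √(6755*(-526 - 2923/1410) - 12113) = 3 - √(6755*(-744583/1410) - 12113) = 3 - √(-1005931633/282 - 12113) = 3 - √(-1009347499/282) = 3 - I*√284635994718/282 ≈ 3.0 - 1891.9*I)
-4056 + (D - 18947)/(8307 + 20911) = -4056 + ((3 - I*√284635994718/282) - 18947)/(8307 + 20911) = -4056 + (-18944 - I*√284635994718/282)/29218 = -4056 + (-18944 - I*√284635994718/282)*(1/29218) = -4056 + (-9472/14609 - I*√284635994718/8239476) = -59263576/14609 - I*√284635994718/8239476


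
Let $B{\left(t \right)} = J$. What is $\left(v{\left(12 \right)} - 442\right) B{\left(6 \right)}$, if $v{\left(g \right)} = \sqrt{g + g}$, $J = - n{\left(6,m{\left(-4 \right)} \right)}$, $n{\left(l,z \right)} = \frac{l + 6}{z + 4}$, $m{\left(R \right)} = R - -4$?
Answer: $1326 - 6 \sqrt{6} \approx 1311.3$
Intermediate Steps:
$m{\left(R \right)} = 4 + R$ ($m{\left(R \right)} = R + 4 = 4 + R$)
$n{\left(l,z \right)} = \frac{6 + l}{4 + z}$
$J = -3$ ($J = - \frac{6 + 6}{4 + \left(4 - 4\right)} = - \frac{12}{4 + 0} = - \frac{12}{4} = \left(-1\right) 3 = -3$)
$B{\left(t \right)} = -3$
$v{\left(g \right)} = \sqrt{2} \sqrt{g}$ ($v{\left(g \right)} = \sqrt{2 g} = \sqrt{2} \sqrt{g}$)
$\left(v{\left(12 \right)} - 442\right) B{\left(6 \right)} = \left(\sqrt{2} \sqrt{12} - 442\right) \left(-3\right) = \left(\sqrt{2} \cdot 2 \sqrt{3} - 442\right) \left(-3\right) = \left(2 \sqrt{6} - 442\right) \left(-3\right) = \left(-442 + 2 \sqrt{6}\right) \left(-3\right) = 1326 - 6 \sqrt{6}$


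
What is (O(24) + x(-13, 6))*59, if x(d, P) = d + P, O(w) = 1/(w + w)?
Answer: -19765/48 ≈ -411.77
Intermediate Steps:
O(w) = 1/(2*w)
x(d, P) = P + d
(O(24) + x(-13, 6))*59 = ((½)/24 + (6 - 13))*59 = ((½)*(1/24) - 7)*59 = (1/48 - 7)*59 = -335/48*59 = -19765/48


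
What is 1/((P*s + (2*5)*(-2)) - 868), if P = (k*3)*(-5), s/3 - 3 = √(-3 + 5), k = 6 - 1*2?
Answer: -119/164532 + 5*√2/54844 ≈ -0.00059433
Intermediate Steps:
k = 4 (k = 6 - 2 = 4)
s = 9 + 3*√2 (s = 9 + 3*√(-3 + 5) = 9 + 3*√2 ≈ 13.243)
P = -60 (P = (4*3)*(-5) = 12*(-5) = -60)
1/((P*s + (2*5)*(-2)) - 868) = 1/((-60*(9 + 3*√2) + (2*5)*(-2)) - 868) = 1/(((-540 - 180*√2) + 10*(-2)) - 868) = 1/(((-540 - 180*√2) - 20) - 868) = 1/((-560 - 180*√2) - 868) = 1/(-1428 - 180*√2)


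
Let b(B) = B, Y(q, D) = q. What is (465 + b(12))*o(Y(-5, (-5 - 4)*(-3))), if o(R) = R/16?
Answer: -2385/16 ≈ -149.06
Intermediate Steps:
o(R) = R/16 (o(R) = R*(1/16) = R/16)
(465 + b(12))*o(Y(-5, (-5 - 4)*(-3))) = (465 + 12)*((1/16)*(-5)) = 477*(-5/16) = -2385/16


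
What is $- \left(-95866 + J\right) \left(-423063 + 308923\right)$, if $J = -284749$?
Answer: $-43443396100$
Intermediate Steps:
$- \left(-95866 + J\right) \left(-423063 + 308923\right) = - \left(-95866 - 284749\right) \left(-423063 + 308923\right) = - \left(-380615\right) \left(-114140\right) = \left(-1\right) 43443396100 = -43443396100$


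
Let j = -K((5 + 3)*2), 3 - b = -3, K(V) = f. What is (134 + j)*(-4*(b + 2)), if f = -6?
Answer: -4480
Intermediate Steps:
K(V) = -6
b = 6 (b = 3 - 1*(-3) = 3 + 3 = 6)
j = 6 (j = -1*(-6) = 6)
(134 + j)*(-4*(b + 2)) = (134 + 6)*(-4*(6 + 2)) = 140*(-4*8) = 140*(-32) = -4480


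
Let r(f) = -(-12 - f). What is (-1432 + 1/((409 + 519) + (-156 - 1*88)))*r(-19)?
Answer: 6856409/684 ≈ 10024.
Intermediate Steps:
r(f) = 12 + f
(-1432 + 1/((409 + 519) + (-156 - 1*88)))*r(-19) = (-1432 + 1/((409 + 519) + (-156 - 1*88)))*(12 - 19) = (-1432 + 1/(928 + (-156 - 88)))*(-7) = (-1432 + 1/(928 - 244))*(-7) = (-1432 + 1/684)*(-7) = -979487/684*(-7) = 6856409/684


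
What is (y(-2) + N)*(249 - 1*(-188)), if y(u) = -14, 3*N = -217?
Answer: -113183/3 ≈ -37728.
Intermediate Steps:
N = -217/3 (N = (⅓)*(-217) = -217/3 ≈ -72.333)
(y(-2) + N)*(249 - 1*(-188)) = (-14 - 217/3)*(249 - 1*(-188)) = -259*(249 + 188)/3 = -259/3*437 = -113183/3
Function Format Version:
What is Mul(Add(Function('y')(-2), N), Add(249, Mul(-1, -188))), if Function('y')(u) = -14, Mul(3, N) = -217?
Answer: Rational(-113183, 3) ≈ -37728.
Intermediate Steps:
N = Rational(-217, 3) (N = Mul(Rational(1, 3), -217) = Rational(-217, 3) ≈ -72.333)
Mul(Add(Function('y')(-2), N), Add(249, Mul(-1, -188))) = Mul(Add(-14, Rational(-217, 3)), Add(249, Mul(-1, -188))) = Mul(Rational(-259, 3), Add(249, 188)) = Mul(Rational(-259, 3), 437) = Rational(-113183, 3)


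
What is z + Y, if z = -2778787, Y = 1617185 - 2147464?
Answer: -3309066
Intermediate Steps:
Y = -530279
z + Y = -2778787 - 530279 = -3309066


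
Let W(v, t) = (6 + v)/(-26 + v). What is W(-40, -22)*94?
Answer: 1598/33 ≈ 48.424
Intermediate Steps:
W(v, t) = (6 + v)/(-26 + v)
W(-40, -22)*94 = ((6 - 40)/(-26 - 40))*94 = (-34/(-66))*94 = -1/66*(-34)*94 = (17/33)*94 = 1598/33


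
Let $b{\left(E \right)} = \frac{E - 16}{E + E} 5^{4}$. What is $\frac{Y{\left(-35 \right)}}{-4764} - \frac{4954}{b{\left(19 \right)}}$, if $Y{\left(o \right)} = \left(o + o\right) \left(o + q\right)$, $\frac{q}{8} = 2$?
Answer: $- \frac{49962571}{496250} \approx -100.68$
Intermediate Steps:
$q = 16$ ($q = 8 \cdot 2 = 16$)
$b{\left(E \right)} = \frac{625 \left(-16 + E\right)}{2 E}$ ($b{\left(E \right)} = \frac{-16 + E}{2 E} 625 = \frac{625 \left(-16 + E\right)}{2 E}$)
$Y{\left(o \right)} = 2 o \left(16 + o\right)$ ($Y{\left(o \right)} = \left(o + o\right) \left(o + 16\right) = 2 o \left(16 + o\right)$)
$\frac{Y{\left(-35 \right)}}{-4764} - \frac{4954}{b{\left(19 \right)}} = \frac{2 \left(-35\right) \left(16 - 35\right)}{-4764} - \frac{4954}{\frac{625}{2} - \frac{5000}{19}} = 2 \left(-35\right) \left(-19\right) \left(- \frac{1}{4764}\right) - \frac{4954}{\frac{625}{2} - \frac{5000}{19}} = 1330 \left(- \frac{1}{4764}\right) - \frac{4954}{\frac{625}{2} - \frac{5000}{19}} = - \frac{665}{2382} - \frac{4954}{\frac{1875}{38}} = - \frac{665}{2382} - \frac{188252}{1875} = - \frac{49962571}{496250}$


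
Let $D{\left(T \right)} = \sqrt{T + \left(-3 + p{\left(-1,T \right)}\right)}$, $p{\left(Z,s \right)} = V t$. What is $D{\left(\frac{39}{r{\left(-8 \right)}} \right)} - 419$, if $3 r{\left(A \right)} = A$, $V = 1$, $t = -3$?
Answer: $-419 + \frac{i \sqrt{330}}{4} \approx -419.0 + 4.5415 i$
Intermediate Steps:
$r{\left(A \right)} = \frac{A}{3}$
$p{\left(Z,s \right)} = -3$ ($p{\left(Z,s \right)} = 1 \left(-3\right) = -3$)
$D{\left(T \right)} = \sqrt{-6 + T}$ ($D{\left(T \right)} = \sqrt{T - 6} = \sqrt{-6 + T}$)
$D{\left(\frac{39}{r{\left(-8 \right)}} \right)} - 419 = \sqrt{-6 + \frac{39}{\frac{1}{3} \left(-8\right)}} - 419 = \sqrt{-6 + \frac{39}{- \frac{8}{3}}} - 419 = \sqrt{-6 + 39 \left(- \frac{3}{8}\right)} - 419 = \sqrt{-6 - \frac{117}{8}} - 419 = \sqrt{- \frac{165}{8}} - 419 = \frac{i \sqrt{330}}{4} - 419 = -419 + \frac{i \sqrt{330}}{4}$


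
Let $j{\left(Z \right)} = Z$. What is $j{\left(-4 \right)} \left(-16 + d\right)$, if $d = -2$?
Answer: $72$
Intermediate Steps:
$j{\left(-4 \right)} \left(-16 + d\right) = - 4 \left(-16 - 2\right) = \left(-4\right) \left(-18\right) = 72$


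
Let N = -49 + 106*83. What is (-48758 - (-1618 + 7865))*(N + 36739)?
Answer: -2502067440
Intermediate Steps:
N = 8749 (N = -49 + 8798 = 8749)
(-48758 - (-1618 + 7865))*(N + 36739) = (-48758 - (-1618 + 7865))*(8749 + 36739) = (-48758 - 1*6247)*45488 = (-48758 - 6247)*45488 = -55005*45488 = -2502067440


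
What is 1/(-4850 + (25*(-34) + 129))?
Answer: -1/5571 ≈ -0.00017950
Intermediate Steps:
1/(-4850 + (25*(-34) + 129)) = 1/(-4850 + (-850 + 129)) = 1/(-4850 - 721) = 1/(-5571) = -1/5571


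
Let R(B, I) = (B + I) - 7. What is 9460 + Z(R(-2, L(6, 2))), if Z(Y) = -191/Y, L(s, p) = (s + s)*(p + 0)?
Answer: 141709/15 ≈ 9447.3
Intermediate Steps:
L(s, p) = 2*p*s (L(s, p) = (2*s)*p = 2*p*s)
R(B, I) = -7 + B + I
9460 + Z(R(-2, L(6, 2))) = 9460 - 191/(-7 - 2 + 2*2*6) = 9460 - 191/(-7 - 2 + 24) = 9460 - 191/15 = 141709/15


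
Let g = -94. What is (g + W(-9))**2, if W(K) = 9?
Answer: 7225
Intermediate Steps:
(g + W(-9))**2 = (-94 + 9)**2 = (-85)**2 = 7225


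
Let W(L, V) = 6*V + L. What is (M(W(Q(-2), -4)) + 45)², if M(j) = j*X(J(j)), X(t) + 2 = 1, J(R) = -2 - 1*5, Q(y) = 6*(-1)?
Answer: 5625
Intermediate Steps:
Q(y) = -6
J(R) = -7 (J(R) = -2 - 5 = -7)
W(L, V) = L + 6*V
X(t) = -1 (X(t) = -2 + 1 = -1)
M(j) = -j (M(j) = j*(-1) = -j)
(M(W(Q(-2), -4)) + 45)² = (-(-6 + 6*(-4)) + 45)² = (-(-6 - 24) + 45)² = (-1*(-30) + 45)² = (30 + 45)² = 75² = 5625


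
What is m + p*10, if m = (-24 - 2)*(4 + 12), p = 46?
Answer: 44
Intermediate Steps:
m = -416 (m = -26*16 = -416)
m + p*10 = -416 + 46*10 = -416 + 460 = 44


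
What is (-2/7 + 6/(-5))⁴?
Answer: 7311616/1500625 ≈ 4.8724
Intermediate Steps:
(-2/7 + 6/(-5))⁴ = (-2*⅐ + 6*(-⅕))⁴ = (-2/7 - 6/5)⁴ = (-52/35)⁴ = 7311616/1500625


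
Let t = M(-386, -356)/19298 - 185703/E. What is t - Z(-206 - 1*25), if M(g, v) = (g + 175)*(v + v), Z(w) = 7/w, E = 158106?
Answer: 111437384137/16781212734 ≈ 6.6406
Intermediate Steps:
M(g, v) = 2*v*(175 + g) (M(g, v) = (175 + g)*(2*v) = 2*v*(175 + g))
t = 3361480683/508521598 (t = (2*(-356)*(175 - 386))/19298 - 185703/158106 = (2*(-356)*(-211))*(1/19298) - 185703*1/158106 = 150232*(1/19298) - 61901/52702 = 75116/9649 - 61901/52702 = 3361480683/508521598 ≈ 6.6103)
t - Z(-206 - 1*25) = 3361480683/508521598 - 7/(-206 - 1*25) = 3361480683/508521598 - 7/(-206 - 25) = 3361480683/508521598 - 7/(-231) = 3361480683/508521598 - 7*(-1)/231 = 3361480683/508521598 - 1*(-1/33) = 3361480683/508521598 + 1/33 = 111437384137/16781212734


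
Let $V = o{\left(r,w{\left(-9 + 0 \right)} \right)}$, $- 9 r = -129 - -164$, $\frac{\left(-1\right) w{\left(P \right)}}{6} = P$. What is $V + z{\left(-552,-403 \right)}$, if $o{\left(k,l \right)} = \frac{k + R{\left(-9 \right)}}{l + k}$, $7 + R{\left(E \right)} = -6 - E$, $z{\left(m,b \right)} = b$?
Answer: $- \frac{181824}{451} \approx -403.16$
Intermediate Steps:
$w{\left(P \right)} = - 6 P$
$r = - \frac{35}{9}$ ($r = - \frac{-129 - -164}{9} = - \frac{-129 + 164}{9} = \left(- \frac{1}{9}\right) 35 = - \frac{35}{9} \approx -3.8889$)
$R{\left(E \right)} = -13 - E$ ($R{\left(E \right)} = -7 - \left(6 + E\right) = -13 - E$)
$o{\left(k,l \right)} = \frac{-4 + k}{k + l}$ ($o{\left(k,l \right)} = \frac{k - 4}{l + k} = \frac{k + \left(-13 + 9\right)}{k + l} = \frac{k - 4}{k + l} = \frac{-4 + k}{k + l}$)
$V = - \frac{71}{451}$ ($V = \frac{-4 - \frac{35}{9}}{- \frac{35}{9} - 6 \left(-9 + 0\right)} = \frac{1}{- \frac{35}{9} - -54} \left(- \frac{71}{9}\right) = \frac{1}{- \frac{35}{9} + 54} \left(- \frac{71}{9}\right) = \frac{1}{\frac{451}{9}} \left(- \frac{71}{9}\right) = \frac{9}{451} \left(- \frac{71}{9}\right) = - \frac{71}{451} \approx -0.15743$)
$V + z{\left(-552,-403 \right)} = - \frac{71}{451} - 403 = - \frac{181824}{451}$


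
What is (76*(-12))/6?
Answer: -152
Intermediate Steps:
(76*(-12))/6 = -912*1/6 = -152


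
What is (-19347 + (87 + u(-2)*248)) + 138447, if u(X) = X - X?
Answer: 119187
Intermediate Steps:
u(X) = 0
(-19347 + (87 + u(-2)*248)) + 138447 = (-19347 + (87 + 0*248)) + 138447 = (-19347 + (87 + 0)) + 138447 = (-19347 + 87) + 138447 = -19260 + 138447 = 119187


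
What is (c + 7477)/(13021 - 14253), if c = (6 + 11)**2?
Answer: -353/56 ≈ -6.3036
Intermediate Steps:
c = 289 (c = 17**2 = 289)
(c + 7477)/(13021 - 14253) = (289 + 7477)/(13021 - 14253) = 7766/(-1232) = 7766*(-1/1232) = -353/56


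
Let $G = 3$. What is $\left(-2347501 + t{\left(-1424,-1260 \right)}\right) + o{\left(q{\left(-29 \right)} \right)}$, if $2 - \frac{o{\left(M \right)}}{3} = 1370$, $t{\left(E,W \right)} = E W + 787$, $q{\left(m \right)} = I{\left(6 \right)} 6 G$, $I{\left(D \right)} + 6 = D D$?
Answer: $-556578$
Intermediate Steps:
$I{\left(D \right)} = -6 + D^{2}$ ($I{\left(D \right)} = -6 + D D = -6 + D^{2}$)
$q{\left(m \right)} = 540$ ($q{\left(m \right)} = \left(-6 + 6^{2}\right) 6 \cdot 3 = \left(-6 + 36\right) 6 \cdot 3 = 30 \cdot 6 \cdot 3 = 180 \cdot 3 = 540$)
$t{\left(E,W \right)} = 787 + E W$
$o{\left(M \right)} = -4104$ ($o{\left(M \right)} = 6 - 4110 = -4104$)
$\left(-2347501 + t{\left(-1424,-1260 \right)}\right) + o{\left(q{\left(-29 \right)} \right)} = \left(-2347501 + \left(787 - -1794240\right)\right) - 4104 = \left(-2347501 + \left(787 + 1794240\right)\right) - 4104 = \left(-2347501 + 1795027\right) - 4104 = -552474 - 4104 = -556578$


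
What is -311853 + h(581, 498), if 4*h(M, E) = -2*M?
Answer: -624287/2 ≈ -3.1214e+5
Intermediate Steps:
h(M, E) = -M/2 (h(M, E) = (-2*M)/4 = -M/2)
-311853 + h(581, 498) = -311853 - 1/2*581 = -311853 - 581/2 = -624287/2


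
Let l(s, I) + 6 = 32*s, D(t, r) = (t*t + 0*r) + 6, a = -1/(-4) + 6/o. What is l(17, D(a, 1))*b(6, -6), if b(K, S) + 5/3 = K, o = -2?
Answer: 6994/3 ≈ 2331.3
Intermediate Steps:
b(K, S) = -5/3 + K
a = -11/4 (a = -1/(-4) + 6/(-2) = -1*(-1/4) + 6*(-1/2) = 1/4 - 3 = -11/4 ≈ -2.7500)
D(t, r) = 6 + t**2 (D(t, r) = (t**2 + 0) + 6 = t**2 + 6 = 6 + t**2)
l(s, I) = -6 + 32*s
l(17, D(a, 1))*b(6, -6) = (-6 + 32*17)*(-5/3 + 6) = (-6 + 544)*(13/3) = 538*(13/3) = 6994/3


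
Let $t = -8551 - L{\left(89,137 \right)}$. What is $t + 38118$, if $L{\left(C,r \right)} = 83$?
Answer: $29484$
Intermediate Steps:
$t = -8634$ ($t = -8551 - 83 = -8634$)
$t + 38118 = -8634 + 38118 = 29484$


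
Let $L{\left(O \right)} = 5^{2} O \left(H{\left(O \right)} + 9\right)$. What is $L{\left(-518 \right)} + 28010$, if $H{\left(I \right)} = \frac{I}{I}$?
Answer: $-101490$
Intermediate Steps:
$H{\left(I \right)} = 1$
$L{\left(O \right)} = 250 O$ ($L{\left(O \right)} = 5^{2} O \left(1 + 9\right) = 25 O 10 = 250 O$)
$L{\left(-518 \right)} + 28010 = 250 \left(-518\right) + 28010 = -129500 + 28010 = -101490$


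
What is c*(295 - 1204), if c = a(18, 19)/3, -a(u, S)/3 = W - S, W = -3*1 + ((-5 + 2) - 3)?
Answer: -25452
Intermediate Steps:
W = -9 (W = -3 + (-3 - 3) = -3 - 6 = -9)
a(u, S) = 27 + 3*S (a(u, S) = -3*(-9 - S) = 27 + 3*S)
c = 28 (c = (27 + 3*19)/3 = (27 + 57)*(1/3) = 84*(1/3) = 28)
c*(295 - 1204) = 28*(295 - 1204) = 28*(-909) = -25452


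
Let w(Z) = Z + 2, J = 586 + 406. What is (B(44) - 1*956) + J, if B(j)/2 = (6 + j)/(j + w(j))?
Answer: 334/9 ≈ 37.111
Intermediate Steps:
J = 992
w(Z) = 2 + Z
B(j) = 2*(6 + j)/(2 + 2*j) (B(j) = 2*((6 + j)/(j + (2 + j))) = 2*((6 + j)/(2 + 2*j)) = 2*(6 + j)/(2 + 2*j))
(B(44) - 1*956) + J = ((6 + 44)/(1 + 44) - 1*956) + 992 = (50/45 - 956) + 992 = ((1/45)*50 - 956) + 992 = (10/9 - 956) + 992 = -8594/9 + 992 = 334/9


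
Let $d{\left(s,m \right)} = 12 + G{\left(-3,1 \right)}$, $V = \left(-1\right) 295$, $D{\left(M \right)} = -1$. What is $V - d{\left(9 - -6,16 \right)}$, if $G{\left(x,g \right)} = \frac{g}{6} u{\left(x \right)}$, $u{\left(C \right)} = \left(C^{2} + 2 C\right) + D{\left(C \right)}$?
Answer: $- \frac{922}{3} \approx -307.33$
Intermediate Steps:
$u{\left(C \right)} = -1 + C^{2} + 2 C$ ($u{\left(C \right)} = \left(C^{2} + 2 C\right) - 1 = -1 + C^{2} + 2 C$)
$G{\left(x,g \right)} = \frac{g \left(-1 + x^{2} + 2 x\right)}{6}$ ($G{\left(x,g \right)} = \frac{g}{6} \left(-1 + x^{2} + 2 x\right) = \frac{g \left(-1 + x^{2} + 2 x\right)}{6}$)
$V = -295$
$d{\left(s,m \right)} = \frac{37}{3}$ ($d{\left(s,m \right)} = 12 + \frac{1}{6} \cdot 1 \left(-1 + \left(-3\right)^{2} + 2 \left(-3\right)\right) = 12 + \frac{1}{6} \cdot 1 \left(-1 + 9 - 6\right) = 12 + \frac{1}{6} \cdot 1 \cdot 2 = 12 + \frac{1}{3} = \frac{37}{3}$)
$V - d{\left(9 - -6,16 \right)} = -295 - \frac{37}{3} = - \frac{922}{3}$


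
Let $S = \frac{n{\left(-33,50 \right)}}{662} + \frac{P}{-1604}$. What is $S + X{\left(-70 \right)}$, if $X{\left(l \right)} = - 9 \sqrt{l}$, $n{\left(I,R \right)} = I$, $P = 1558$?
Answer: $- \frac{135541}{132731} - 9 i \sqrt{70} \approx -1.0212 - 75.299 i$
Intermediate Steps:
$S = - \frac{135541}{132731}$ ($S = - \frac{33}{662} + \frac{1558}{-1604} = \left(-33\right) \frac{1}{662} + 1558 \left(- \frac{1}{1604}\right) = - \frac{33}{662} - \frac{779}{802} = - \frac{135541}{132731} \approx -1.0212$)
$S + X{\left(-70 \right)} = - \frac{135541}{132731} - 9 \sqrt{-70} = - \frac{135541}{132731} - 9 i \sqrt{70}$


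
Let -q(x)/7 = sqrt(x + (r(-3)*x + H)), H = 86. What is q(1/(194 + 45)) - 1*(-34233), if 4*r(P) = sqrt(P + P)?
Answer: 34233 - 7*sqrt(19650580 + 239*I*sqrt(6))/478 ≈ 34168.0 - 0.000967*I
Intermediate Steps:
r(P) = sqrt(2)*sqrt(P)/4 (r(P) = sqrt(P + P)/4 = sqrt(2*P)/4 = (sqrt(2)*sqrt(P))/4 = sqrt(2)*sqrt(P)/4)
q(x) = -7*sqrt(86 + x + I*x*sqrt(6)/4) (q(x) = -7*sqrt(x + ((sqrt(2)*sqrt(-3)/4)*x + 86)) = -7*sqrt(x + ((sqrt(2)*(I*sqrt(3))/4)*x + 86)) = -7*sqrt(x + ((I*sqrt(6)/4)*x + 86)) = -7*sqrt(x + (I*x*sqrt(6)/4 + 86)) = -7*sqrt(x + (86 + I*x*sqrt(6)/4)) = -7*sqrt(86 + x + I*x*sqrt(6)/4))
q(1/(194 + 45)) - 1*(-34233) = -7*sqrt(344 + 4/(194 + 45) + I*sqrt(6)/(194 + 45))/2 - 1*(-34233) = -7*sqrt(344 + 4/239 + I*sqrt(6)/239)/2 + 34233 = -7*sqrt(82220/239 + I*sqrt(6)/239)/2 + 34233 = 34233 - 7*sqrt(82220/239 + I*sqrt(6)/239)/2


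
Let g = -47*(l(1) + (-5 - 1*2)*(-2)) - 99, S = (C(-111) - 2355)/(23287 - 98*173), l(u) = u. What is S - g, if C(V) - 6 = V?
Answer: 1696424/2111 ≈ 803.61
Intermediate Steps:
C(V) = 6 + V
S = -820/2111 (S = ((6 - 111) - 2355)/(23287 - 98*173) = (-105 - 2355)/(23287 - 16954) = -2460/6333 = -2460*1/6333 = -820/2111 ≈ -0.38844)
g = -804 (g = -47*(1 + (-5 - 1*2)*(-2)) - 99 = -47*(1 + (-5 - 2)*(-2)) - 99 = -47*(1 - 7*(-2)) - 99 = -47*(1 + 14) - 99 = -47*15 - 99 = -705 - 99 = -804)
S - g = -820/2111 - 1*(-804) = -820/2111 + 804 = 1696424/2111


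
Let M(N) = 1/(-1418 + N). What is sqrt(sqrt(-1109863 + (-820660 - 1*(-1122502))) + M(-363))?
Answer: sqrt(-1781 + 3171961*I*sqrt(808021))/1781 ≈ 21.2 + 21.2*I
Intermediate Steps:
sqrt(sqrt(-1109863 + (-820660 - 1*(-1122502))) + M(-363)) = sqrt(sqrt(-1109863 + (-820660 - 1*(-1122502))) + 1/(-1418 - 363)) = sqrt(sqrt(-1109863 + (-820660 + 1122502)) + 1/(-1781)) = sqrt(sqrt(-1109863 + 301842) - 1/1781) = sqrt(sqrt(-808021) - 1/1781) = sqrt(I*sqrt(808021) - 1/1781) = sqrt(-1/1781 + I*sqrt(808021))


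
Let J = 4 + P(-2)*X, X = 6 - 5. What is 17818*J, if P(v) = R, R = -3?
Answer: 17818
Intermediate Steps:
X = 1
P(v) = -3
J = 1 (J = 4 - 3*1 = 4 - 3 = 1)
17818*J = 17818*1 = 17818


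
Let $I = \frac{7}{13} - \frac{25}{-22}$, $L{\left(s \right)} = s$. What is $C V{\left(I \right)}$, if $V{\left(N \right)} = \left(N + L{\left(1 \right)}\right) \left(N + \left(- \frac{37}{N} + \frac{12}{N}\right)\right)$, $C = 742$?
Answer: $- \frac{515254496085}{19590142} \approx -26302.0$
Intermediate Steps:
$I = \frac{479}{286}$ ($I = 7 \cdot \frac{1}{13} - - \frac{25}{22} = \frac{7}{13} + \frac{25}{22} = \frac{479}{286} \approx 1.6748$)
$V{\left(N \right)} = \left(1 + N\right) \left(N - \frac{25}{N}\right)$ ($V{\left(N \right)} = \left(N + 1\right) \left(N + \left(- \frac{37}{N} + \frac{12}{N}\right)\right) = \left(1 + N\right) \left(N - \frac{25}{N}\right)$)
$C V{\left(I \right)} = 742 \left(-25 + \frac{479}{286} + \left(\frac{479}{286}\right)^{2} - \frac{25}{\frac{479}{286}}\right) = 742 \left(-25 + \frac{479}{286} + \frac{229441}{81796} - \frac{7150}{479}\right) = 742 \left(- \frac{1388826135}{39180284}\right) = - \frac{515254496085}{19590142}$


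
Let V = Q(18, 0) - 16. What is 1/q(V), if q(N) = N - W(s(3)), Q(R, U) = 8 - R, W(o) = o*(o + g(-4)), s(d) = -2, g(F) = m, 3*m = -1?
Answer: -3/92 ≈ -0.032609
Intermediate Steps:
m = -⅓ (m = (⅓)*(-1) = -⅓ ≈ -0.33333)
g(F) = -⅓
W(o) = o*(-⅓ + o) (W(o) = o*(o - ⅓) = o*(-⅓ + o))
V = -26 (V = (8 - 1*18) - 16 = (8 - 18) - 16 = -10 - 16 = -26)
q(N) = -14/3 + N (q(N) = N - (-2)*(-⅓ - 2) = N - (-2)*(-7)/3 = N - 1*14/3 = N - 14/3 = -14/3 + N)
1/q(V) = 1/(-14/3 - 26) = 1/(-92/3) = -3/92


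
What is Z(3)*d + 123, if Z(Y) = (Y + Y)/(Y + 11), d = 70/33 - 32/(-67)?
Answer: 640303/5159 ≈ 124.11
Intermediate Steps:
d = 5746/2211 (d = 70*(1/33) - 32*(-1/67) = 70/33 + 32/67 = 5746/2211 ≈ 2.5988)
Z(Y) = 2*Y/(11 + Y) (Z(Y) = (2*Y)/(11 + Y) = 2*Y/(11 + Y))
Z(3)*d + 123 = (2*3/(11 + 3))*(5746/2211) + 123 = (2*3/14)*(5746/2211) + 123 = (2*3*(1/14))*(5746/2211) + 123 = (3/7)*(5746/2211) + 123 = 5746/5159 + 123 = 640303/5159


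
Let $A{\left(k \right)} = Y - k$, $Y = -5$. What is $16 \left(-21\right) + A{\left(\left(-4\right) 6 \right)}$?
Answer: $-317$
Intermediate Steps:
$A{\left(k \right)} = -5 - k$
$16 \left(-21\right) + A{\left(\left(-4\right) 6 \right)} = 16 \left(-21\right) - \left(5 - 24\right) = -336 - -19 = -336 + \left(-5 + 24\right) = -336 + 19 = -317$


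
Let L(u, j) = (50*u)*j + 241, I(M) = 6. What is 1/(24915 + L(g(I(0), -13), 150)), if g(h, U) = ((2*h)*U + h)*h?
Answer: -1/6724844 ≈ -1.4870e-7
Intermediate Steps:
g(h, U) = h*(h + 2*U*h) (g(h, U) = (2*U*h + h)*h = (h + 2*U*h)*h = h*(h + 2*U*h))
L(u, j) = 241 + 50*j*u (L(u, j) = 50*j*u + 241 = 241 + 50*j*u)
1/(24915 + L(g(I(0), -13), 150)) = 1/(24915 + (241 + 50*150*(6²*(1 + 2*(-13))))) = 1/(24915 + (241 + 50*150*(36*(1 - 26)))) = 1/(24915 + (241 + 50*150*(36*(-25)))) = 1/(24915 + (241 + 50*150*(-900))) = 1/(24915 + (241 - 6750000)) = 1/(24915 - 6749759) = 1/(-6724844) = -1/6724844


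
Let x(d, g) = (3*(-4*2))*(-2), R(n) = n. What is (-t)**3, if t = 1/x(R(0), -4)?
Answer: -1/110592 ≈ -9.0422e-6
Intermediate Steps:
x(d, g) = 48 (x(d, g) = (3*(-8))*(-2) = -24*(-2) = 48)
t = 1/48 ≈ 0.020833
(-t)**3 = (-1*1/48)**3 = (-1/48)**3 = -1/110592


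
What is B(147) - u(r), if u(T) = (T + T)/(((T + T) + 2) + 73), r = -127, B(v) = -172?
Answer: -31042/179 ≈ -173.42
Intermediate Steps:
u(T) = 2*T/(75 + 2*T) (u(T) = (2*T)/((2*T + 2) + 73) = (2*T)/((2 + 2*T) + 73) = (2*T)/(75 + 2*T) = 2*T/(75 + 2*T))
B(147) - u(r) = -172 - 2*(-127)/(75 + 2*(-127)) = -172 - 2*(-127)/(75 - 254) = -172 - 2*(-127)/(-179) = -172 - 2*(-127)*(-1)/179 = -172 - 1*254/179 = -172 - 254/179 = -31042/179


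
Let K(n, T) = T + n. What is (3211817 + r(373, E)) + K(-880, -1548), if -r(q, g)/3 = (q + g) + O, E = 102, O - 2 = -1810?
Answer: 3213388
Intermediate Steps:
O = -1808 (O = 2 - 1810 = -1808)
r(q, g) = 5424 - 3*g - 3*q (r(q, g) = -3*((q + g) - 1808) = -3*((g + q) - 1808) = -3*(-1808 + g + q) = 5424 - 3*g - 3*q)
(3211817 + r(373, E)) + K(-880, -1548) = (3211817 + (5424 - 3*102 - 3*373)) + (-1548 - 880) = (3211817 + (5424 - 306 - 1119)) - 2428 = (3211817 + 3999) - 2428 = 3215816 - 2428 = 3213388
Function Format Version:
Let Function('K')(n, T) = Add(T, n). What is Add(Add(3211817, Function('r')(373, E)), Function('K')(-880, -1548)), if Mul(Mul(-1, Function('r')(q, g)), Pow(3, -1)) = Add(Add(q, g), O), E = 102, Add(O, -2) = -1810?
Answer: 3213388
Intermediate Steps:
O = -1808 (O = Add(2, -1810) = -1808)
Function('r')(q, g) = Add(5424, Mul(-3, g), Mul(-3, q)) (Function('r')(q, g) = Mul(-3, Add(Add(q, g), -1808)) = Mul(-3, Add(Add(g, q), -1808)) = Mul(-3, Add(-1808, g, q)) = Add(5424, Mul(-3, g), Mul(-3, q)))
Add(Add(3211817, Function('r')(373, E)), Function('K')(-880, -1548)) = Add(Add(3211817, Add(5424, Mul(-3, 102), Mul(-3, 373))), Add(-1548, -880)) = Add(Add(3211817, Add(5424, -306, -1119)), -2428) = Add(Add(3211817, 3999), -2428) = Add(3215816, -2428) = 3213388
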